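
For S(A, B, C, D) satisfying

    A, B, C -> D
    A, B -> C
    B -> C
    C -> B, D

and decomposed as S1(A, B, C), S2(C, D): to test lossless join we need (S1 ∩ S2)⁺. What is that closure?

S1 ∩ S2 = {C}.
C → B, D applies, adding B, D
Closure: {B, C, D}.

B, C, D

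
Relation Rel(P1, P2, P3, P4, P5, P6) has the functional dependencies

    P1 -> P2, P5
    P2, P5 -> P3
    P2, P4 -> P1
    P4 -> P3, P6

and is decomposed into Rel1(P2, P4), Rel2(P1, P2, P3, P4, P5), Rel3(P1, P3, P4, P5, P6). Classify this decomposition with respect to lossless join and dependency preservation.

lossless and dependency-preserving

Lossless test (chase): Rows 2 and 3 agree on P1; apply P1→P2, P5 and equate their P2, P5 entries. Rows 1 and 2 agree on P2, P4; apply P2, P4→P1 and equate their P1 entries. Rows 1 and 2 agree on P4; apply P4→P3, P6 and equate their P3, P6 entries. Rows 1 and 3 agree on P4; apply P4→P3, P6 and equate their P3, P6 entries. Rows 1 and 2 agree on P1; apply P1→P2, P5 and equate their P2, P5 entries. Row 1 is now all distinguished symbols — the join is lossless.
Dependency preservation: every FD's attributes lie within a single fragment, so each can be enforced locally — preserved.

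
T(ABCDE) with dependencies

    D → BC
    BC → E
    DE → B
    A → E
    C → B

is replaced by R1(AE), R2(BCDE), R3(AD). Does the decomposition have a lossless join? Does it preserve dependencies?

Lossless test (chase): Rows 2 and 3 agree on D; apply D→BC and equate their BC entries. Rows 2 and 3 agree on BC; apply BC→E and equate their E entries. Row 3 is now all distinguished symbols — the join is lossless.
Dependency preservation: every FD's attributes lie within a single fragment, so each can be enforced locally — preserved.

lossless and dependency-preserving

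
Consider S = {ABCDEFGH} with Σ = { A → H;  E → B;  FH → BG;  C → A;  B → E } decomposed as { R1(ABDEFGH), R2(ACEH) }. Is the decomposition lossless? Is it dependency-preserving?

lossy but dependency-preserving

Lossless test: (AEH)⁺ = {ABEH}, which is a superkey of neither fragment — lossy.
Dependency preservation: every FD's attributes lie within a single fragment, so each can be enforced locally — preserved.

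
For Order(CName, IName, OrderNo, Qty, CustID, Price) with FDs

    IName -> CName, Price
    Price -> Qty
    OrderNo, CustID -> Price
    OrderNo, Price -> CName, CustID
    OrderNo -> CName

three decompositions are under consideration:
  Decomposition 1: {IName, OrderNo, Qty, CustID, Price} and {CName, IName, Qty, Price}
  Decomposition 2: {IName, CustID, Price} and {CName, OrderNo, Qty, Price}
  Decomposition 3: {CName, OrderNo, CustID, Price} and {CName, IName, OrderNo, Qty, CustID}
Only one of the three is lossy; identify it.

Decomposition 1: common = {IName, Qty, Price}, closure = {CName, IName, Qty, Price} → lossless.
Decomposition 2: common = {Price}, closure = {Qty, Price} → lossy.
Decomposition 3: common = {CName, OrderNo, CustID}, closure = {CName, OrderNo, Qty, CustID, Price} → lossless.

Decomposition 2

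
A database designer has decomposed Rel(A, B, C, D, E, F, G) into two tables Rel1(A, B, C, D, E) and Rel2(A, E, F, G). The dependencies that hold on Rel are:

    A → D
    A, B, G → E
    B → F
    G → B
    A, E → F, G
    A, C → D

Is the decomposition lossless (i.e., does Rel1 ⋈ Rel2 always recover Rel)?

Yes

Common attributes: Rel1 ∩ Rel2 = {A, E}.
Closure of {A, E}: A → D applies, adding D; A, E → F, G applies, adding F, G; G → B applies, adding B. So (A, E)⁺ = {A, B, D, E, F, G}.
This closure contains every attribute of Rel2, so Rel1 ∩ Rel2 → Rel2. The join is lossless.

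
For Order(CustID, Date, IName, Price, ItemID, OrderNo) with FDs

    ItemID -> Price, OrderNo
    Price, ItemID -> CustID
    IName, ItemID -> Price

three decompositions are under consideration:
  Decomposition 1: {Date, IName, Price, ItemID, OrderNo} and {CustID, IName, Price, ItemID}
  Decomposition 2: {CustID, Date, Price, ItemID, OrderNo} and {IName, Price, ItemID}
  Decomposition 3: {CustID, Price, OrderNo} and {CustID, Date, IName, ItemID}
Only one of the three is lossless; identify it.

Decomposition 1: common = {IName, Price, ItemID}, closure = {CustID, IName, Price, ItemID, OrderNo} → lossless.
Decomposition 2: common = {Price, ItemID}, closure = {CustID, Price, ItemID, OrderNo} → lossy.
Decomposition 3: common = {CustID}, closure = {CustID} → lossy.

Decomposition 1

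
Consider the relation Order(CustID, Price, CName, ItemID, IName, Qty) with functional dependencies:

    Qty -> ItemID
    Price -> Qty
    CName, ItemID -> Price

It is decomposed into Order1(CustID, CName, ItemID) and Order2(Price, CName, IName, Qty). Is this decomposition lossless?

Common attributes: Order1 ∩ Order2 = {CName}.
No dependency enlarges {CName}, so (CName)⁺ = {CName}.
The closure contains neither all of Order1 = {CustID, CName, ItemID} nor all of Order2 = {Price, CName, IName, Qty}, so the common attributes are not a superkey of either fragment. The join is lossy.

No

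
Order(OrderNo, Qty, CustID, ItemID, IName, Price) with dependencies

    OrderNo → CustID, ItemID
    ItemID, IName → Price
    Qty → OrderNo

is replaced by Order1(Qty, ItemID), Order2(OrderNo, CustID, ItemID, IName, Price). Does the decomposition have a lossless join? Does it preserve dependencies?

Lossless test: (ItemID)⁺ = {ItemID}, which is a superkey of neither fragment — lossy.
Dependency preservation: the restricted closure of {Qty} across the fragments never reaches {OrderNo}, so Qty → OrderNo cannot be enforced without a join — not preserved.

lossy and not dependency-preserving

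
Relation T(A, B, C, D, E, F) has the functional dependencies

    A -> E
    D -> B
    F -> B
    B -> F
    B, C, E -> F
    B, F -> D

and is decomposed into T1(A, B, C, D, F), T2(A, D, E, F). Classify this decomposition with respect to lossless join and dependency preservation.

Lossless test: (A, D, F)⁺ = {A, B, D, E, F}, which contains all of one fragment — lossless.
Dependency preservation: B, C, E → F is not contained in any single fragment, but the restricted closure of its left-hand side across the fragments still reaches the right-hand side; the remaining FDs each lie inside some fragment. All dependencies are preserved.

lossless and dependency-preserving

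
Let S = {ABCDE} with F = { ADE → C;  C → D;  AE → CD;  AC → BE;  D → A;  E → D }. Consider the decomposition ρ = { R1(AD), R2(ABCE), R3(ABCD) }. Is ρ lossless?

Yes

Chase test. Columns are ABCDE; row i has aⱼ where attribute j ∈ Ri, else bᵢⱼ.
Initial tableau (one row per fragment):
  row 1: a1 b12 b13 a4 b15
  row 2: a1 a2 a3 b24 a5
  row 3: a1 a2 a3 a4 b35
Rows 2 and 3 agree on C; apply C→D and equate their D entries.
Rows 2 and 3 agree on AC; apply AC→BE and equate their BE entries.
Row 2 is now all distinguished symbols — the join is lossless.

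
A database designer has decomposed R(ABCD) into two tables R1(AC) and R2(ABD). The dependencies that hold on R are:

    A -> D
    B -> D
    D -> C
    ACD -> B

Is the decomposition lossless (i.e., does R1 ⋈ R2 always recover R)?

Common attributes: R1 ∩ R2 = {A}.
Closure of {A}: A → D applies, adding D; D → C applies, adding C; ACD → B applies, adding B. So (A)⁺ = {ABCD}.
This closure contains every attribute of R1, so R1 ∩ R2 → R1. The join is lossless.

Yes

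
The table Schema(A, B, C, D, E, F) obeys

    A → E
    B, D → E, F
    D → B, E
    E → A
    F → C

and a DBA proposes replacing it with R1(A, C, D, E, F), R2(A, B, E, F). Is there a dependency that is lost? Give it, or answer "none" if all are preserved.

Check D → B, E: no single fragment contains all of {B, D, E}, and the restricted closure of {D} across the fragments never reaches {B, E}.
A → E is preserved.
B, D → E, F is preserved.
E → A is preserved.
F → C is preserved.

D → B, E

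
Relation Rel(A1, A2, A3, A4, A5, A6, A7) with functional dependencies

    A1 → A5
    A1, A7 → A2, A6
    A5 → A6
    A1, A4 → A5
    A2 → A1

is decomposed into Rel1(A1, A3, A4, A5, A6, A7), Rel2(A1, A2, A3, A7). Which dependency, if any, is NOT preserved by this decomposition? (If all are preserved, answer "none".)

none

A1 → A5 lies within Rel1.
A1, A7 → A2, A6: restricted closure across fragments reaches A2, A6.
A5 → A6 lies within Rel1.
A1, A4 → A5 lies within Rel1.
A2 → A1 lies within Rel2.
Every dependency is enforceable on the fragments, so the decomposition is dependency-preserving.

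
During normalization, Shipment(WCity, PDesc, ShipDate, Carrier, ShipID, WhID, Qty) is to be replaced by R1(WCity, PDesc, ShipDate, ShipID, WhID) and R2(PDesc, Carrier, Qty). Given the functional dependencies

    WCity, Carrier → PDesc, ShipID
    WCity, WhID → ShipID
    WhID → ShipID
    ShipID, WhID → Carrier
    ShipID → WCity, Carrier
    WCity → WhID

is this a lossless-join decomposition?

No

Common attributes: R1 ∩ R2 = {PDesc}.
No dependency enlarges {PDesc}, so (PDesc)⁺ = {PDesc}.
The closure contains neither all of R1 = {WCity, PDesc, ShipDate, ShipID, WhID} nor all of R2 = {PDesc, Carrier, Qty}, so the common attributes are not a superkey of either fragment. The join is lossy.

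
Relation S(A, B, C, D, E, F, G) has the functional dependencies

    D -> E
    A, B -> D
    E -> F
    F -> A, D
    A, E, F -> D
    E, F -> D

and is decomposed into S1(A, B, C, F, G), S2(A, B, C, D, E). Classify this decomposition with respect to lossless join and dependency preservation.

lossless but not dependency-preserving

Lossless test: (A, B, C)⁺ = {A, B, C, D, E, F}, which contains all of one fragment — lossless.
Dependency preservation: the restricted closure of {E} across the fragments never reaches {F}, so E → F cannot be enforced without a join — not preserved.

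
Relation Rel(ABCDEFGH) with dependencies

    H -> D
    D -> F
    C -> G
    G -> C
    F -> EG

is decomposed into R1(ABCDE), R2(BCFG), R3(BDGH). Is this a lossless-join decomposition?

No

Chase test. Columns are ABCDEFGH; row i has aⱼ where attribute j ∈ Ri, else bᵢⱼ.
Initial tableau (one row per fragment):
  row 1: a1 a2 a3 a4 a5 b16 b17 b18
  row 2: b21 a2 a3 b24 b25 a6 a7 b28
  row 3: b31 a2 b33 a4 b35 b36 a7 a8
Rows 1 and 3 agree on D; apply D→F and equate their F entries.
Rows 1 and 2 agree on C; apply C→G and equate their G entries.
Rows 1 and 3 agree on G; apply G→C and equate their C entries.
Rows 1 and 3 agree on F; apply F→EG and equate their EG entries.
No row becomes fully distinguished — the join is lossy.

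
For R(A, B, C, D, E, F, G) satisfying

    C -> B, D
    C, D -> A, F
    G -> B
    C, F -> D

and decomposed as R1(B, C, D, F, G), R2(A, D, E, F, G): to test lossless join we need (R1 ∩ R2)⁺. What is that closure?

B, D, F, G

R1 ∩ R2 = {D, F, G}.
G → B applies, adding B
Closure: {B, D, F, G}.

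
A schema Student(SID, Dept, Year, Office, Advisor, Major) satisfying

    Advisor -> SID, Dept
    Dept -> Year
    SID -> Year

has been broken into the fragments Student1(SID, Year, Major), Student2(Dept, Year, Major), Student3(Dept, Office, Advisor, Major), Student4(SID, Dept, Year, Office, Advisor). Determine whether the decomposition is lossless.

Chase test. Columns are SID, Dept, Year, Office, Advisor, Major; row i has aⱼ where attribute j ∈ Studenti, else bᵢⱼ.
Initial tableau (one row per fragment):
  row 1: a1 b12 a3 b14 b15 a6
  row 2: b21 a2 a3 b24 b25 a6
  row 3: b31 a2 b33 a4 a5 a6
  row 4: a1 a2 a3 a4 a5 b46
Rows 3 and 4 agree on Advisor; apply Advisor→SID, Dept and equate their SID, Dept entries.
Rows 2 and 3 agree on Dept; apply Dept→Year and equate their Year entries.
Row 3 is now all distinguished symbols — the join is lossless.

Yes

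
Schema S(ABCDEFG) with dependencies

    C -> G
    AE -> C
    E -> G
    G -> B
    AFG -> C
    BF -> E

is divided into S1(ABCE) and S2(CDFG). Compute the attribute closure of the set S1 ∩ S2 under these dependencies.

S1 ∩ S2 = {C}.
C → G applies, adding G
G → B applies, adding B
Closure: {BCG}.

BCG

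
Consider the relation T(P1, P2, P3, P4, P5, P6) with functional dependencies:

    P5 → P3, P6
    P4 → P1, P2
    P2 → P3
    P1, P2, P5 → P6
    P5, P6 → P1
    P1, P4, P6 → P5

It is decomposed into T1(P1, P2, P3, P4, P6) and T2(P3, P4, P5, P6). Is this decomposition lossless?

Yes

Common attributes: T1 ∩ T2 = {P3, P4, P6}.
Closure of {P3, P4, P6}: P4 → P1, P2 applies, adding P1, P2; P1, P4, P6 → P5 applies, adding P5. So (P3, P4, P6)⁺ = {P1, P2, P3, P4, P5, P6}.
This closure contains every attribute of T1, so T1 ∩ T2 → T1. The join is lossless.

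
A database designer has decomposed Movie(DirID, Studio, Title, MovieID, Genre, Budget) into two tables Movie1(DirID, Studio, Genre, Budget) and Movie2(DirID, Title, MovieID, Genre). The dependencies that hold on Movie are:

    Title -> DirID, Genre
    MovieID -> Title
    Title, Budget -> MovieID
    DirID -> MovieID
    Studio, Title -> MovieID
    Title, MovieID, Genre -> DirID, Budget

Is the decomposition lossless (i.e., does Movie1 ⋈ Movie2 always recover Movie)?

Common attributes: Movie1 ∩ Movie2 = {DirID, Genre}.
Closure of {DirID, Genre}: DirID → MovieID applies, adding MovieID; MovieID → Title applies, adding Title; Title, MovieID, Genre → DirID, Budget applies, adding Budget. So (DirID, Genre)⁺ = {DirID, Title, MovieID, Genre, Budget}.
This closure contains every attribute of Movie2, so Movie1 ∩ Movie2 → Movie2. The join is lossless.

Yes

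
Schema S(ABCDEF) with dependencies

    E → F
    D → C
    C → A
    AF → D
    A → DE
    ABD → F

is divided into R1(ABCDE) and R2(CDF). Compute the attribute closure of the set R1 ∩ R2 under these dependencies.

ACDEF

R1 ∩ R2 = {CD}.
C → A applies, adding A
A → DE applies, adding E
E → F applies, adding F
Closure: {ACDEF}.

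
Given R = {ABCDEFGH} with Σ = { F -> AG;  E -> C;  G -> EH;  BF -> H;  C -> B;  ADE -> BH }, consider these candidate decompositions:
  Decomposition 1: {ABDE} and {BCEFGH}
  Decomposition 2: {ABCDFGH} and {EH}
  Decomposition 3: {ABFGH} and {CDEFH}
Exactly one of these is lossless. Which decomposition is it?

Decomposition 3

Decomposition 1: common = {BE}, closure = {BCE} → lossy.
Decomposition 2: common = {H}, closure = {H} → lossy.
Decomposition 3: common = {FH}, closure = {ABCEFGH} → lossless.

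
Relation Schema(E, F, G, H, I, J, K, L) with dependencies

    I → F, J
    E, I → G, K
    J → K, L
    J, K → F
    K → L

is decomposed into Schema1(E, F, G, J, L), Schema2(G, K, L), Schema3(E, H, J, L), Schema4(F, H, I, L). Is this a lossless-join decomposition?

Chase test. Columns are E, F, G, H, I, J, K, L; row i has aⱼ where attribute j ∈ Schemai, else bᵢⱼ.
Initial tableau (one row per fragment):
  row 1: a1 a2 a3 b14 b15 a6 b17 a8
  row 2: b21 b22 a3 b24 b25 b26 a7 a8
  row 3: a1 b32 b33 a4 b35 a6 b37 a8
  row 4: b41 a2 b43 a4 a5 b46 b47 a8
Rows 1 and 3 agree on J; apply J→K, L and equate their K, L entries.
Rows 1 and 3 agree on J, K; apply J, K→F and equate their F entries.
No row becomes fully distinguished — the join is lossy.

No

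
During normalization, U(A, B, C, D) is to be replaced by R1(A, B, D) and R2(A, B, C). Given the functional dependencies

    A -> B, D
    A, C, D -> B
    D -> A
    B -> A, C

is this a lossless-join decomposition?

Yes

Common attributes: R1 ∩ R2 = {A, B}.
Closure of {A, B}: A → B, D applies, adding D; B → A, C applies, adding C. So (A, B)⁺ = {A, B, C, D}.
This closure contains every attribute of R1, so R1 ∩ R2 → R1. The join is lossless.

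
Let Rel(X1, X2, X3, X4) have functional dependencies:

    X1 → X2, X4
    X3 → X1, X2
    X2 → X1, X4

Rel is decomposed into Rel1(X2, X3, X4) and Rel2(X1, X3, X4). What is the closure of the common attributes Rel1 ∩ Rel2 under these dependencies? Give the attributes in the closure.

X1, X2, X3, X4

Rel1 ∩ Rel2 = {X3, X4}.
X3 → X1, X2 applies, adding X1, X2
Closure: {X1, X2, X3, X4}.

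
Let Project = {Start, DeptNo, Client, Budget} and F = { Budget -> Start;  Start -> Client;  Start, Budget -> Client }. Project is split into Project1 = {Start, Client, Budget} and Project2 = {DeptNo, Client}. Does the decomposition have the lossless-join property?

No

Common attributes: Project1 ∩ Project2 = {Client}.
No dependency enlarges {Client}, so (Client)⁺ = {Client}.
The closure contains neither all of Project1 = {Start, Client, Budget} nor all of Project2 = {DeptNo, Client}, so the common attributes are not a superkey of either fragment. The join is lossy.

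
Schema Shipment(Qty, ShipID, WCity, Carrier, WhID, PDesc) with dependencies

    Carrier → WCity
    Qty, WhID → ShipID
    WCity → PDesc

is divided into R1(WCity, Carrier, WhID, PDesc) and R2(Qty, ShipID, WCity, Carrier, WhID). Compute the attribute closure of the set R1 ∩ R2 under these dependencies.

WCity, Carrier, WhID, PDesc

R1 ∩ R2 = {WCity, Carrier, WhID}.
WCity → PDesc applies, adding PDesc
Closure: {WCity, Carrier, WhID, PDesc}.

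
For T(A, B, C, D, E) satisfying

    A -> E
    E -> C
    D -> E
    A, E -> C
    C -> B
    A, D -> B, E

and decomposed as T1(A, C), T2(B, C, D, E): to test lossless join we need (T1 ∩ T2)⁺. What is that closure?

T1 ∩ T2 = {C}.
C → B applies, adding B
Closure: {B, C}.

B, C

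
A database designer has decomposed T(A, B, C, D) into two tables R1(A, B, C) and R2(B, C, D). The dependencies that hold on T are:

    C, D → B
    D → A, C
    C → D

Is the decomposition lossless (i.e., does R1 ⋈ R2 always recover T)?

Common attributes: R1 ∩ R2 = {B, C}.
Closure of {B, C}: C → D applies, adding D; D → A, C applies, adding A. So (B, C)⁺ = {A, B, C, D}.
This closure contains every attribute of R1, so R1 ∩ R2 → R1. The join is lossless.

Yes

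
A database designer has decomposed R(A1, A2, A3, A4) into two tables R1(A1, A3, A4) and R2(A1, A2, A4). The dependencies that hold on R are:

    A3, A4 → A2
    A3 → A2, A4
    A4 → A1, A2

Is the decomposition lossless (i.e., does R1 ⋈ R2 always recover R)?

Yes

Common attributes: R1 ∩ R2 = {A1, A4}.
Closure of {A1, A4}: A4 → A1, A2 applies, adding A2. So (A1, A4)⁺ = {A1, A2, A4}.
This closure contains every attribute of R2, so R1 ∩ R2 → R2. The join is lossless.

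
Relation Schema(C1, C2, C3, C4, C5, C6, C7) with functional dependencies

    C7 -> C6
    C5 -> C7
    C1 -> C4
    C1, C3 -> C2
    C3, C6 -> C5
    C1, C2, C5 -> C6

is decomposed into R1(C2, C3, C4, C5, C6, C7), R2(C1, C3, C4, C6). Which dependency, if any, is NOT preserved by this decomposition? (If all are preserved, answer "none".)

C1, C3 -> C2

Check C1, C3 → C2: no single fragment contains all of {C1, C2, C3}, and the restricted closure of {C1, C3} across the fragments never reaches {C2}.
C7 → C6 is preserved.
C5 → C7 is preserved.
C1 → C4 is preserved.
C3, C6 → C5 is preserved.
C1, C2, C5 → C6 is preserved.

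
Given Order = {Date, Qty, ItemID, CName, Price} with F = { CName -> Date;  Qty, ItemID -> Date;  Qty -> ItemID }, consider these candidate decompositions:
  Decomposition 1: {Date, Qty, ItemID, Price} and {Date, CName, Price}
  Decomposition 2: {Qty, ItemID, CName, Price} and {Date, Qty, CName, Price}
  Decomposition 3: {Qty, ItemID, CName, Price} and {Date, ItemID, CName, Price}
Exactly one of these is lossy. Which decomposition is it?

Decomposition 1: common = {Date, Price}, closure = {Date, Price} → lossy.
Decomposition 2: common = {Qty, CName, Price}, closure = {Date, Qty, ItemID, CName, Price} → lossless.
Decomposition 3: common = {ItemID, CName, Price}, closure = {Date, ItemID, CName, Price} → lossless.

Decomposition 1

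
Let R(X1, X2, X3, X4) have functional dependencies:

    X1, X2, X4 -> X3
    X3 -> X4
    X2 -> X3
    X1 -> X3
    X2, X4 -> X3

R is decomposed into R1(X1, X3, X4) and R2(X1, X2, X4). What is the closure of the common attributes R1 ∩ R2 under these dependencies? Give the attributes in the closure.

R1 ∩ R2 = {X1, X4}.
X1 → X3 applies, adding X3
Closure: {X1, X3, X4}.

X1, X3, X4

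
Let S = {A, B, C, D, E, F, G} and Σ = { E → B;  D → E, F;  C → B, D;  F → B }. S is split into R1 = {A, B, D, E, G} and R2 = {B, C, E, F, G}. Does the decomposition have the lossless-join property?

Common attributes: R1 ∩ R2 = {B, E, G}.
No dependency enlarges {B, E, G}, so (B, E, G)⁺ = {B, E, G}.
The closure contains neither all of R1 = {A, B, D, E, G} nor all of R2 = {B, C, E, F, G}, so the common attributes are not a superkey of either fragment. The join is lossy.

No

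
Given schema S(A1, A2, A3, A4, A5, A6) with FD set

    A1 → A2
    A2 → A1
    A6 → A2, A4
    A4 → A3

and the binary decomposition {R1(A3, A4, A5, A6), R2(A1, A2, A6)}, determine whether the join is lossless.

Common attributes: R1 ∩ R2 = {A6}.
Closure of {A6}: A6 → A2, A4 applies, adding A2, A4; A4 → A3 applies, adding A3; A2 → A1 applies, adding A1. So (A6)⁺ = {A1, A2, A3, A4, A6}.
This closure contains every attribute of R2, so R1 ∩ R2 → R2. The join is lossless.

Yes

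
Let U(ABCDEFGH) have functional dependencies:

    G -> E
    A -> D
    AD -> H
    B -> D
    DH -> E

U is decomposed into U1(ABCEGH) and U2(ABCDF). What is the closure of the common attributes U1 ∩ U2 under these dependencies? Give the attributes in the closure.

U1 ∩ U2 = {ABC}.
A → D applies, adding D
AD → H applies, adding H
DH → E applies, adding E
Closure: {ABCDEH}.

ABCDEH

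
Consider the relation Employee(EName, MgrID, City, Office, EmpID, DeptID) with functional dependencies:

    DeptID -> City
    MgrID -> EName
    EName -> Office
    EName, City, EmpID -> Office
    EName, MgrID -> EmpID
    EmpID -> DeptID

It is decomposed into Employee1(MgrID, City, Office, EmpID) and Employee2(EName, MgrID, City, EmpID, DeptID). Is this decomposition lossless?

Common attributes: Employee1 ∩ Employee2 = {MgrID, City, EmpID}.
Closure of {MgrID, City, EmpID}: MgrID → EName applies, adding EName; EName → Office applies, adding Office; EmpID → DeptID applies, adding DeptID. So (MgrID, City, EmpID)⁺ = {EName, MgrID, City, Office, EmpID, DeptID}.
This closure contains every attribute of Employee1, so Employee1 ∩ Employee2 → Employee1. The join is lossless.

Yes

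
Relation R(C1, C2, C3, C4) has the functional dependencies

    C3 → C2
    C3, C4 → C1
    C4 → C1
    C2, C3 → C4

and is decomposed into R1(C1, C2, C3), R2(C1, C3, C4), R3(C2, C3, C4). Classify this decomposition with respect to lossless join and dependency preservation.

Lossless test (chase): Rows 1 and 2 agree on C3; apply C3→C2 and equate their C2 entries. Rows 2 and 3 agree on C3, C4; apply C3, C4→C1 and equate their C1 entries. Rows 1 and 2 agree on C2, C3; apply C2, C3→C4 and equate their C4 entries. Row 1 is now all distinguished symbols — the join is lossless.
Dependency preservation: every FD's attributes lie within a single fragment, so each can be enforced locally — preserved.

lossless and dependency-preserving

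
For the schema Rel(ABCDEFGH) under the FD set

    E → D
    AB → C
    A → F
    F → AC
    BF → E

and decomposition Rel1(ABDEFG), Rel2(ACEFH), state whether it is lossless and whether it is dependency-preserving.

Lossless test: (AEF)⁺ = {ACDEF}, which is a superkey of neither fragment — lossy.
Dependency preservation: AB → C is not contained in any single fragment, but the restricted closure of its left-hand side across the fragments still reaches the right-hand side; the remaining FDs each lie inside some fragment. All dependencies are preserved.

lossy but dependency-preserving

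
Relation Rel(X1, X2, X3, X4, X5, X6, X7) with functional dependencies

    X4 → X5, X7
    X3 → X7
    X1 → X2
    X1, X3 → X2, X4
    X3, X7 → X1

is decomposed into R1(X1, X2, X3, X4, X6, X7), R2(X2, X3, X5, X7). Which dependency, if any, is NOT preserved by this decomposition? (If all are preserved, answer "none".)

X4 → X5, X7

Check X4 → X5, X7: no single fragment contains all of {X4, X5, X7}, and the restricted closure of {X4} across the fragments never reaches {X5, X7}.
X3 → X7 is preserved.
X1 → X2 is preserved.
X1, X3 → X2, X4 is preserved.
X3, X7 → X1 is preserved.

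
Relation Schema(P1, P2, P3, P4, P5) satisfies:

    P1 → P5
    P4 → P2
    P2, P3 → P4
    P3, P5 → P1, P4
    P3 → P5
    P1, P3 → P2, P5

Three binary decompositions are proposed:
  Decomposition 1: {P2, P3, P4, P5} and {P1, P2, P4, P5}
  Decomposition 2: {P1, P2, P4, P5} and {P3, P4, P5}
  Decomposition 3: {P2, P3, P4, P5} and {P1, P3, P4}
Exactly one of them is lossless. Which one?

Decomposition 1: common = {P2, P4, P5}, closure = {P2, P4, P5} → lossy.
Decomposition 2: common = {P4, P5}, closure = {P2, P4, P5} → lossy.
Decomposition 3: common = {P3, P4}, closure = {P1, P2, P3, P4, P5} → lossless.

Decomposition 3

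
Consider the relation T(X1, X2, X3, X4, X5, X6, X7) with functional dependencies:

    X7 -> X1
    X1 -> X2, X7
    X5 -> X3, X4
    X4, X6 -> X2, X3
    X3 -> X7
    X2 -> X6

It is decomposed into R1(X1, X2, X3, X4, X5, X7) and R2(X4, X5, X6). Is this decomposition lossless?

Common attributes: R1 ∩ R2 = {X4, X5}.
Closure of {X4, X5}: X5 → X3, X4 applies, adding X3; X3 → X7 applies, adding X7; X7 → X1 applies, adding X1; X1 → X2, X7 applies, adding X2; X2 → X6 applies, adding X6. So (X4, X5)⁺ = {X1, X2, X3, X4, X5, X6, X7}.
This closure contains every attribute of R1, so R1 ∩ R2 → R1. The join is lossless.

Yes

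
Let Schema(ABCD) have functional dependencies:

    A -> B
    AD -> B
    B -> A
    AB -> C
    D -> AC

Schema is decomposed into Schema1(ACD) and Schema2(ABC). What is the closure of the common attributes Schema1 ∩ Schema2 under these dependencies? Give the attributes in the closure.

ABC

Schema1 ∩ Schema2 = {AC}.
A → B applies, adding B
Closure: {ABC}.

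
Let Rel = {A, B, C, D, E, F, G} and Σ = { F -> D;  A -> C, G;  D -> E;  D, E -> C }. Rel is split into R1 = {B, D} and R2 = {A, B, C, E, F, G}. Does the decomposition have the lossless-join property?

No

Common attributes: R1 ∩ R2 = {B}.
No dependency enlarges {B}, so (B)⁺ = {B}.
The closure contains neither all of R1 = {B, D} nor all of R2 = {A, B, C, E, F, G}, so the common attributes are not a superkey of either fragment. The join is lossy.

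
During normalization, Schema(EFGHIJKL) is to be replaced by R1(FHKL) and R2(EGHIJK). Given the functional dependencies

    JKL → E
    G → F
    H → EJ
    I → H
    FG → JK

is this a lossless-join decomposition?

No

Common attributes: R1 ∩ R2 = {HK}.
Closure of {HK}: H → EJ applies, adding EJ. So (HK)⁺ = {EHJK}.
The closure contains neither all of R1 = {FHKL} nor all of R2 = {EGHIJK}, so the common attributes are not a superkey of either fragment. The join is lossy.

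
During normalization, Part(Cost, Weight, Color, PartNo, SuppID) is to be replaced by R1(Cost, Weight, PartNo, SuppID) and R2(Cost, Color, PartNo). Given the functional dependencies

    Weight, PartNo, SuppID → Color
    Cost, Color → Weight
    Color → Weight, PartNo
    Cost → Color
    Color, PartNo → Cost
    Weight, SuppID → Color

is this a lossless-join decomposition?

Yes

Common attributes: R1 ∩ R2 = {Cost, PartNo}.
Closure of {Cost, PartNo}: Cost → Color applies, adding Color; Cost, Color → Weight applies, adding Weight. So (Cost, PartNo)⁺ = {Cost, Weight, Color, PartNo}.
This closure contains every attribute of R2, so R1 ∩ R2 → R2. The join is lossless.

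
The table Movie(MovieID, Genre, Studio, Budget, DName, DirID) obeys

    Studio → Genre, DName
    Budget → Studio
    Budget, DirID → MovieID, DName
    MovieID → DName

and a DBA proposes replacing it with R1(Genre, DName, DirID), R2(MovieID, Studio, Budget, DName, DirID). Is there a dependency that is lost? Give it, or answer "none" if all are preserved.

Studio → Genre, DName

Check Studio → Genre, DName: no single fragment contains all of {Genre, Studio, DName}, and the restricted closure of {Studio} across the fragments never reaches {Genre, DName}.
Budget → Studio is preserved.
Budget, DirID → MovieID, DName is preserved.
MovieID → DName is preserved.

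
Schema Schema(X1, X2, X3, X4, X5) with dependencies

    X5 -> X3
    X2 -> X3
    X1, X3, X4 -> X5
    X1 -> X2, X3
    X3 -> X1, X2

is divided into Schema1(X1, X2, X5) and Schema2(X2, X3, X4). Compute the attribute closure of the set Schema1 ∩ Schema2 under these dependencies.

Schema1 ∩ Schema2 = {X2}.
X2 → X3 applies, adding X3
X3 → X1, X2 applies, adding X1
Closure: {X1, X2, X3}.

X1, X2, X3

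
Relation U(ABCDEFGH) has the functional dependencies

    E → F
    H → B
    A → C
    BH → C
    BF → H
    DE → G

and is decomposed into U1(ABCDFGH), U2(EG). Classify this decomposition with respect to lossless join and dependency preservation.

lossy and not dependency-preserving

Lossless test: (G)⁺ = {G}, which is a superkey of neither fragment — lossy.
Dependency preservation: the restricted closure of {E} across the fragments never reaches {F}, so E → F cannot be enforced without a join — not preserved.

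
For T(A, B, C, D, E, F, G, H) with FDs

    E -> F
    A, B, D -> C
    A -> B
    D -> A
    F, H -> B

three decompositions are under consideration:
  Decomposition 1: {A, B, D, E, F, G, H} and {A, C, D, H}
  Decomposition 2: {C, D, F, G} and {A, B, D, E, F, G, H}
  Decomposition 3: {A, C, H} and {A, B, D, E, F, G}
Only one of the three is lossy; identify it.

Decomposition 1: common = {A, D, H}, closure = {A, B, C, D, H} → lossless.
Decomposition 2: common = {D, F, G}, closure = {A, B, C, D, F, G} → lossless.
Decomposition 3: common = {A}, closure = {A, B} → lossy.

Decomposition 3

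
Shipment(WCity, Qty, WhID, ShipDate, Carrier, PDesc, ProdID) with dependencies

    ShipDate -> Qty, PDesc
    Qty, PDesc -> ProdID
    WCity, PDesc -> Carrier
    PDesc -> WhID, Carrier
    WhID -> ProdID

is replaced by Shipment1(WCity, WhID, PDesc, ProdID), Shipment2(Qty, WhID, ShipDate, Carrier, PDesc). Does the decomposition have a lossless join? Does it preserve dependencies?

lossy but dependency-preserving

Lossless test: (WhID, PDesc)⁺ = {WhID, Carrier, PDesc, ProdID}, which is a superkey of neither fragment — lossy.
Dependency preservation: Qty, PDesc → ProdID; WCity, PDesc → Carrier are not contained in any single fragment, but the restricted closure of each left-hand side across the fragments still reaches the right-hand side; the remaining FDs each lie inside some fragment. All dependencies are preserved.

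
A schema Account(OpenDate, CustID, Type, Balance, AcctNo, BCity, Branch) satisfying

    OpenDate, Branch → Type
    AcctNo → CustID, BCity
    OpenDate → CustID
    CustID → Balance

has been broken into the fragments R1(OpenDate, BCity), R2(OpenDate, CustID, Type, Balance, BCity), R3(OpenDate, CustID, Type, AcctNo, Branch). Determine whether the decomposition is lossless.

Chase test. Columns are OpenDate, CustID, Type, Balance, AcctNo, BCity, Branch; row i has aⱼ where attribute j ∈ Ri, else bᵢⱼ.
Initial tableau (one row per fragment):
  row 1: a1 b12 b13 b14 b15 a6 b17
  row 2: a1 a2 a3 a4 b25 a6 b27
  row 3: a1 a2 a3 b34 a5 b36 a7
Rows 1 and 2 agree on OpenDate; apply OpenDate→CustID and equate their CustID entries.
Rows 1 and 2 agree on CustID; apply CustID→Balance and equate their Balance entries.
Rows 1 and 3 agree on CustID; apply CustID→Balance and equate their Balance entries.
No row becomes fully distinguished — the join is lossy.

No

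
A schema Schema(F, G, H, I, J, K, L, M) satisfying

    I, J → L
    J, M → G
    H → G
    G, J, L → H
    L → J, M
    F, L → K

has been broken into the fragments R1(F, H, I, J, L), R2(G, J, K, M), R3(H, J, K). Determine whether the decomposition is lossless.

No

Chase test. Columns are F, G, H, I, J, K, L, M; row i has aⱼ where attribute j ∈ Ri, else bᵢⱼ.
Initial tableau (one row per fragment):
  row 1: a1 b12 a3 a4 a5 b16 a7 b18
  row 2: b21 a2 b23 b24 a5 a6 b27 a8
  row 3: b31 b32 a3 b34 a5 a6 b37 b38
Rows 1 and 3 agree on H; apply H→G and equate their G entries.
No row becomes fully distinguished — the join is lossy.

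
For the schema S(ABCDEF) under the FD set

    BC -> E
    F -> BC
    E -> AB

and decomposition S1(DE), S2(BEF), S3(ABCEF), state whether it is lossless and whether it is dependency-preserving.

lossy but dependency-preserving

Lossless test (chase): Rows 2 and 3 agree on F; apply F→BC and equate their BC entries. Rows 1 and 2 agree on E; apply E→AB and equate their AB entries. Rows 1 and 3 agree on E; apply E→AB and equate their AB entries. No row becomes fully distinguished — the join is lossy.
Dependency preservation: every FD's attributes lie within a single fragment, so each can be enforced locally — preserved.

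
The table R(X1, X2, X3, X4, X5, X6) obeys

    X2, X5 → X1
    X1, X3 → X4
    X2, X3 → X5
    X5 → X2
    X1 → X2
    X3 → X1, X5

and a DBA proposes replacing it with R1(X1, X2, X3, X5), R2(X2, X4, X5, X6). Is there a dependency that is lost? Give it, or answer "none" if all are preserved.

X1, X3 → X4

Check X1, X3 → X4: no single fragment contains all of {X1, X3, X4}, and the restricted closure of {X1, X3} across the fragments never reaches {X4}.
X2, X5 → X1 is preserved.
X2, X3 → X5 is preserved.
X5 → X2 is preserved.
X1 → X2 is preserved.
X3 → X1, X5 is preserved.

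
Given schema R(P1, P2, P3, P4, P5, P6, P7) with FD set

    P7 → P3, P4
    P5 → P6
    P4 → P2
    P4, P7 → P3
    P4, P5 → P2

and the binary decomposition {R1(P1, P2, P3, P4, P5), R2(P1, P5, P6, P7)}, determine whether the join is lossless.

Common attributes: R1 ∩ R2 = {P1, P5}.
Closure of {P1, P5}: P5 → P6 applies, adding P6. So (P1, P5)⁺ = {P1, P5, P6}.
The closure contains neither all of R1 = {P1, P2, P3, P4, P5} nor all of R2 = {P1, P5, P6, P7}, so the common attributes are not a superkey of either fragment. The join is lossy.

No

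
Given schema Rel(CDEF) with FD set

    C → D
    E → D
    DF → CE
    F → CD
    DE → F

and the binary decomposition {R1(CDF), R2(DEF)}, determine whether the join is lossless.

Common attributes: R1 ∩ R2 = {DF}.
Closure of {DF}: DF → CE applies, adding CE. So (DF)⁺ = {CDEF}.
This closure contains every attribute of R1, so R1 ∩ R2 → R1. The join is lossless.

Yes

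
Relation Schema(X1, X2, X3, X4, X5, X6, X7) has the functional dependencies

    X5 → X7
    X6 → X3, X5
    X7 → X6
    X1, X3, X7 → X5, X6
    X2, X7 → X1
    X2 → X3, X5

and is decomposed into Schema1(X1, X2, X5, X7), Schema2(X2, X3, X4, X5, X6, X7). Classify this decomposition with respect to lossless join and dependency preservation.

lossless and dependency-preserving

Lossless test: (X2, X5, X7)⁺ = {X1, X2, X3, X5, X6, X7}, which contains all of one fragment — lossless.
Dependency preservation: X1, X3, X7 → X5, X6 is not contained in any single fragment, but the restricted closure of its left-hand side across the fragments still reaches the right-hand side; the remaining FDs each lie inside some fragment. All dependencies are preserved.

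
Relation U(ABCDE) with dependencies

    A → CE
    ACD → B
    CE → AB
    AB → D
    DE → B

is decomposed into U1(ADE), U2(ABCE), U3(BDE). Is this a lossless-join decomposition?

Yes

Chase test. Columns are ABCDE; row i has aⱼ where attribute j ∈ Ui, else bᵢⱼ.
Initial tableau (one row per fragment):
  row 1: a1 b12 b13 a4 a5
  row 2: a1 a2 a3 b24 a5
  row 3: b31 a2 b33 a4 a5
Rows 1 and 2 agree on A; apply A→CE and equate their CE entries.
Rows 1 and 2 agree on CE; apply CE→AB and equate their AB entries.
Rows 1 and 2 agree on AB; apply AB→D and equate their D entries.
Row 1 is now all distinguished symbols — the join is lossless.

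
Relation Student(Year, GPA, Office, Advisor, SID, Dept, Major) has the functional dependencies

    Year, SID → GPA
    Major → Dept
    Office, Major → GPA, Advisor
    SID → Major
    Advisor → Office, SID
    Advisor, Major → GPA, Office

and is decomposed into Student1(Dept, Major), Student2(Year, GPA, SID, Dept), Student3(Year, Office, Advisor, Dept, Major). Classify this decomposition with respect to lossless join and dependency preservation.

lossy and not dependency-preserving

Lossless test (chase): applying each FD to every pair of rows produces no changes in the tableau, so no row becomes fully distinguished — the join is lossy.
Dependency preservation: the restricted closure of {Office, Major} across the fragments never reaches {GPA, Advisor}, so Office, Major → GPA, Advisor cannot be enforced without a join — not preserved.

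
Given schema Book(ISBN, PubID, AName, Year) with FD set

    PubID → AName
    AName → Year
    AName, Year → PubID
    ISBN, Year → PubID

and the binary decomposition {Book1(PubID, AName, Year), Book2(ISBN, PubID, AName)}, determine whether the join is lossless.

Yes

Common attributes: Book1 ∩ Book2 = {PubID, AName}.
Closure of {PubID, AName}: AName → Year applies, adding Year. So (PubID, AName)⁺ = {PubID, AName, Year}.
This closure contains every attribute of Book1, so Book1 ∩ Book2 → Book1. The join is lossless.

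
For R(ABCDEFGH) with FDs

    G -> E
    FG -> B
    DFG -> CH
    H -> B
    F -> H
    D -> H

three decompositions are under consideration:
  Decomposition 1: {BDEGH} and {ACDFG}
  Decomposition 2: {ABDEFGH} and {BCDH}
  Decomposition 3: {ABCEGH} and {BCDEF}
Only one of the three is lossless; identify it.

Decomposition 1: common = {DG}, closure = {BDEGH} → lossless.
Decomposition 2: common = {BDH}, closure = {BDH} → lossy.
Decomposition 3: common = {BCE}, closure = {BCE} → lossy.

Decomposition 1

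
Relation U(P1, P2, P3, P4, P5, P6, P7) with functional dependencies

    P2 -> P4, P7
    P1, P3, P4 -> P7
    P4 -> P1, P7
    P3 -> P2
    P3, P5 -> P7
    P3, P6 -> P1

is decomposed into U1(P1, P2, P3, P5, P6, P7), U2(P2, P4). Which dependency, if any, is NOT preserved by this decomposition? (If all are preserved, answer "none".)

P4 -> P1, P7

Check P4 → P1, P7: no single fragment contains all of {P1, P4, P7}, and the restricted closure of {P4} across the fragments never reaches {P1, P7}.
P2 → P4, P7 is preserved.
P1, P3, P4 → P7 is preserved.
P3 → P2 is preserved.
P3, P5 → P7 is preserved.
P3, P6 → P1 is preserved.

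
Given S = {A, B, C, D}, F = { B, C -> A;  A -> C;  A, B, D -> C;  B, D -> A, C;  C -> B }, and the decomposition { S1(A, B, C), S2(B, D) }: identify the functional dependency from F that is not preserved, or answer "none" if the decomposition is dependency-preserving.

Check B, D → A, C: no single fragment contains all of {A, B, C, D}, and the restricted closure of {B, D} across the fragments never reaches {A, C}.
B, C → A is preserved.
A → C is preserved.
A, B, D → C is preserved.
C → B is preserved.

B, D -> A, C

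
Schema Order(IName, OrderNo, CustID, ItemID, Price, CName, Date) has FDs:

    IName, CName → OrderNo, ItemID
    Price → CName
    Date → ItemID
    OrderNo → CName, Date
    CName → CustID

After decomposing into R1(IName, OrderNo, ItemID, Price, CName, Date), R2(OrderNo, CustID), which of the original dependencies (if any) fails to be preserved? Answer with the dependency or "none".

Check CName → CustID: no single fragment contains all of {CustID, CName}, and the restricted closure of {CName} across the fragments never reaches {CustID}.
IName, CName → OrderNo, ItemID is preserved.
Price → CName is preserved.
Date → ItemID is preserved.
OrderNo → CName, Date is preserved.

CName → CustID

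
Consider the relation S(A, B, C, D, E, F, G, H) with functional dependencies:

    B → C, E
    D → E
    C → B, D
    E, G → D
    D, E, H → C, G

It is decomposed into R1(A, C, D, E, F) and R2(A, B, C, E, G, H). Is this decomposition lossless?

No

Common attributes: R1 ∩ R2 = {A, C, E}.
Closure of {A, C, E}: C → B, D applies, adding B, D. So (A, C, E)⁺ = {A, B, C, D, E}.
The closure contains neither all of R1 = {A, C, D, E, F} nor all of R2 = {A, B, C, E, G, H}, so the common attributes are not a superkey of either fragment. The join is lossy.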